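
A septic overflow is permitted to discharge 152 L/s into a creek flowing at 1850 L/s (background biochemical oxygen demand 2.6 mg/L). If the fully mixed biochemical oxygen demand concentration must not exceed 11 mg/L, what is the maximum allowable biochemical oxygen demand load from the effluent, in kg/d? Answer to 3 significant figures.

Mass balance at the limit: 1850·2.600 + 152.0·Cₑ = 2002·11 → Cₑ = 113.2 mg/L.
152.0 L/s = 0.1520 m³/s. Load = 0.1520 m³/s × 113.2 g/m³ × 86 400 s/d = 1487 kg/d.

1490 kg/d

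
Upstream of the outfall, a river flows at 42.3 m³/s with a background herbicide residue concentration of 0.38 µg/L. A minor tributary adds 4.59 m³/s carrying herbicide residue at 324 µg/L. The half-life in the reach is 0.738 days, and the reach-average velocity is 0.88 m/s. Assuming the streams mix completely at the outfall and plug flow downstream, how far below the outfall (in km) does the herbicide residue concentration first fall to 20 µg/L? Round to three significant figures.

38.2 km

Conservation of mass: C = (42.30·0.3800 + 4.590·324.0) / 46.89 = 1503/46.89 = 32.06 µg/L.
Half-life 0.738 d → k = ln 2 / 0.738 = 0.9392 d⁻¹.
Set 32.06·exp(−k·t) = 20 → t = ln(32.06/20)/k = 43400 s = 12.06 h.
Distance = v·t = 0.88·43400 = 38200 m = 38.20 km.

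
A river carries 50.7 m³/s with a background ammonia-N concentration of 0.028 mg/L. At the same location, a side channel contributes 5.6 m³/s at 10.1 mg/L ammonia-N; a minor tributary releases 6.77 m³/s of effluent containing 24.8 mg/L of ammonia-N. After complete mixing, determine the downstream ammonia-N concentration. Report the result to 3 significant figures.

3.58 mg/L

Mass balance: C = (50.70·0.02800 + 5.600·10.10 + 6.770·24.80) / 63.07 = 225.9/63.07 = 3.581 mg/L.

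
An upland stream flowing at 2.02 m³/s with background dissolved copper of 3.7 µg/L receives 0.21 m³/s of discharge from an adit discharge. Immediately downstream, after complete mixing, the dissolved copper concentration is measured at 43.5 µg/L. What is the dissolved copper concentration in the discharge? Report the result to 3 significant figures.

426 µg/L

Mass balance: 2.020·3.700 + 0.2100·Cₑ = 2.230·43.50
→ Cₑ = (2.230·43.50 − 2.020·3.700) / 0.2100 = 426.3 µg/L.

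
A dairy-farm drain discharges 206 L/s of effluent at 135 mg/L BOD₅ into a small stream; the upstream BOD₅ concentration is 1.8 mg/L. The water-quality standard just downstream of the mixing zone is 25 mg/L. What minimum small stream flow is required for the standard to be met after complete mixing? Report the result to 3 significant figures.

Set C_mix = 25: (Q·1.800 + 206.0·135.0) / (Q + 206.0) = 25
→ Q = 206.0·(135.0 − 25)/(25 − 1.800) = 976.7 L/s.

977 L/s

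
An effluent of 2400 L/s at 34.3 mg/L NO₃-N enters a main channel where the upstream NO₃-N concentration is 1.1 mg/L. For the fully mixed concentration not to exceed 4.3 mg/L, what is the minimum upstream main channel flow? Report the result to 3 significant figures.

22500 L/s

Set C_mix = 4.3: (Q·1.100 + 2400·34.30) / (Q + 2400) = 4.3
→ Q = 2400·(34.30 − 4.3)/(4.3 − 1.100) = 22500 L/s.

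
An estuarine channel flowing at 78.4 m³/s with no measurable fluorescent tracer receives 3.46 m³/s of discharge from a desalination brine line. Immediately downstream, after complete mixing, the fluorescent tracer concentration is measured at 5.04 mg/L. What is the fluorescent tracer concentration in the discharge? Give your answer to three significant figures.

Mass balance: 78.40·0 + 3.460·Cₑ = 81.86·5.040
→ Cₑ = (81.86·5.040 − 78.40·0) / 3.460 = 119.2 mg/L.

119 mg/L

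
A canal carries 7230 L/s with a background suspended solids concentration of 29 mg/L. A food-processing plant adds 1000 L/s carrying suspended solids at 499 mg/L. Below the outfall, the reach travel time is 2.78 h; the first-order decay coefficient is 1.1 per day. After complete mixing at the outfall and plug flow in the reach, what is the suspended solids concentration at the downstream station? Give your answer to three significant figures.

75.8 mg/L

Conservation of mass: C = (7230·29.00 + 1000·499.0) / 8230 = 708700/8230 = 86.11 mg/L.
First-order decay: C = 86.11·exp(−k·t) = 86.11·0.8804 = 75.81 mg/L.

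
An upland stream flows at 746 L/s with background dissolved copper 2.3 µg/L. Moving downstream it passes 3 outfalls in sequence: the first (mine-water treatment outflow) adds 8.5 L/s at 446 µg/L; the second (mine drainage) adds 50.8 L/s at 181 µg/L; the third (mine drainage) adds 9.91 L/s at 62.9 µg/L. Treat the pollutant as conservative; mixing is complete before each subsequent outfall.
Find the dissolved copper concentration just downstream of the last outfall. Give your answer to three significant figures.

18.8 µg/L

Outfall 1: combined Q = 754.5 L/s; C = (746.0·2.300 + 8.500·446.0)/754.5 = 7.299 µg/L.
Outfall 2: combined Q = 805.3 L/s; C = (754.5·7.299 + 50.80·181.0)/805.3 = 18.26 µg/L.
Outfall 3: combined Q = 815.2 L/s; C = (805.3·18.26 + 9.910·62.90)/815.2 = 18.80 µg/L.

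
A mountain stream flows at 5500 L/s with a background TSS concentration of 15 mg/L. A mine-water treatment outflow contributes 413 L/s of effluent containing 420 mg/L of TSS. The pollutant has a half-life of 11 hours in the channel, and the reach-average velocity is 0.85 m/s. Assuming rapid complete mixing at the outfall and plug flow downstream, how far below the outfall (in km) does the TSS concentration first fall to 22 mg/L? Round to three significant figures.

32.9 km

Mixed concentration C = ΣQC/ΣQ = (5500·15.00 + 413.0·420.0) / 5913 = 256000/5913 = 43.29 mg/L.
Half-life 11 h → k = ln 2 / 11 = 0.06301 h⁻¹ = 1.512 d⁻¹.
Set 43.29·exp(−k·t) = 22 → t = ln(43.29/22)/k = 38670 s = 10.74 h.
Distance = v·t = 0.85·38670 = 32870 m = 32.87 km.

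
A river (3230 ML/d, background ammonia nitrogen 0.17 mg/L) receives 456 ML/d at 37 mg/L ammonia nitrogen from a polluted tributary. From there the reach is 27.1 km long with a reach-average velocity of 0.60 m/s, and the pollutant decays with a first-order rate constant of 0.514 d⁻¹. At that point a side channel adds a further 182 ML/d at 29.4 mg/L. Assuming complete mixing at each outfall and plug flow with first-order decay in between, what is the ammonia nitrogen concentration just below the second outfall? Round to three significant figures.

Flow-weighted average: C = (3230·0.1700 + 456.0·37.00) / 3686 = 17420/3686 = 4.726 mg/L; combined flow 3686 ML/d.
Travel time t = 27.1·1000 / 0.60 = 45170 s = 12.55 h.
First-order decay: C = 4.726·exp(−k·t) = 4.726·0.7644 = 3.613 mg/L.
Second outfall: C = (3686·3.613 + 182.0·29.40)/3868 = 4.826 mg/L.

4.83 mg/L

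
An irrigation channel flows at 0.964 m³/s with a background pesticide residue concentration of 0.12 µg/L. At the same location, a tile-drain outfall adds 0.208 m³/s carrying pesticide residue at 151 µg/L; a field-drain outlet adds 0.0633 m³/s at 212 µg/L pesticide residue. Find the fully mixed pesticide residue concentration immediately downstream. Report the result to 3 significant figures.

Conservation of mass: C = (0.9640·0.1200 + 0.2080·151.0 + 0.06330·212.0) / 1.235 = 44.94/1.235 = 36.38 µg/L.

36.4 µg/L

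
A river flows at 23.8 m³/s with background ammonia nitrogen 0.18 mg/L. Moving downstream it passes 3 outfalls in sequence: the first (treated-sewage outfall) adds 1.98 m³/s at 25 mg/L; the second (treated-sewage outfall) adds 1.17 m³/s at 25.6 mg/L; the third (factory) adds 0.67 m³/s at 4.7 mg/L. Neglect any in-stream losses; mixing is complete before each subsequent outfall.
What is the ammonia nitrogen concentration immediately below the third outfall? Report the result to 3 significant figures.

Outfall 1: combined Q = 25.78 m³/s; C = (23.80·0.1800 + 1.980·25.00)/25.78 = 2.086 mg/L.
Outfall 2: combined Q = 26.95 m³/s; C = (25.78·2.086 + 1.170·25.60)/26.95 = 3.107 mg/L.
Outfall 3: combined Q = 27.62 m³/s; C = (26.95·3.107 + 0.6700·4.700)/27.62 = 3.146 mg/L.

3.15 mg/L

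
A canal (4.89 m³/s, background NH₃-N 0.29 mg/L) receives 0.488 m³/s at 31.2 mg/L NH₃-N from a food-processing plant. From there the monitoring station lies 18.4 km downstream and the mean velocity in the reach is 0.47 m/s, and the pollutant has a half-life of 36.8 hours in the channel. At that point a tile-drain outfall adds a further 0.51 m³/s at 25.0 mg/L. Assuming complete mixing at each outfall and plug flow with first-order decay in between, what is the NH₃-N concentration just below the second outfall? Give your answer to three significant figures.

4.47 mg/L

Mixed concentration C = ΣQC/ΣQ = (4.890·0.2900 + 0.4880·31.20) / 5.378 = 16.64/5.378 = 3.095 mg/L; combined flow 5.378 m³/s.
Travel time t = 18.4·1000 / 0.47 = 39150 s = 10.87 h.
Half-life 36.8 h → k = ln 2 / 36.8 = 0.01884 h⁻¹ = 0.4521 d⁻¹.
First-order decay: C = 3.095·exp(−k·t) = 3.095·0.8148 = 2.522 mg/L.
Second outfall: C = (5.378·2.522 + 0.5100·25.00)/5.888 = 4.469 mg/L.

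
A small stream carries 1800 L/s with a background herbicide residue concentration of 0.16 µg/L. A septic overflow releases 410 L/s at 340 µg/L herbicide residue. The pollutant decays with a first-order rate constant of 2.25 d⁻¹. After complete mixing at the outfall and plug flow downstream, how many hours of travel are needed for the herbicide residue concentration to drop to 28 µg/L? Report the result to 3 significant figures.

Flow-weighted average: C = (1800·0.1600 + 410.0·340.0) / 2210 = 139700/2210 = 63.21 µg/L.
63.21·exp(−k·t) = 28 → t = ln(63.21/28)/k = 31270 s = 8.685 h.

8.68 h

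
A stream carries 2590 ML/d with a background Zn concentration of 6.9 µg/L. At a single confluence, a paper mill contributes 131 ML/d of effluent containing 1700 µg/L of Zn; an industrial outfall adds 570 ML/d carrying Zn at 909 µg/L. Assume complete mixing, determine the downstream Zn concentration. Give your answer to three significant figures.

231 µg/L

Conservation of mass: C = (2590·6.900 + 131.0·1700 + 570.0·909.0) / 3291 = 758700/3291 = 230.5 µg/L.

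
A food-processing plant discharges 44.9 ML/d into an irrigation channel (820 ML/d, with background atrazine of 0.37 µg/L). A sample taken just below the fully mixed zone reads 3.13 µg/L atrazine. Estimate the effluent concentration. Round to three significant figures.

Mass balance: 820.0·0.3700 + 44.90·Cₑ = 864.9·3.130
→ Cₑ = (864.9·3.130 − 820.0·0.3700) / 44.90 = 53.54 µg/L.

53.5 µg/L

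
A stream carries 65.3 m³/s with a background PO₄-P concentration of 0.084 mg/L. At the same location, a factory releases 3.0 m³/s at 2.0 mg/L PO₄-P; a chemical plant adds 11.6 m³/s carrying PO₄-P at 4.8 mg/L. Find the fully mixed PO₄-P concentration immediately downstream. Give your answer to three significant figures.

0.841 mg/L

Mixed concentration C = ΣQC/ΣQ = (65.30·0.08400 + 3.000·2.000 + 11.60·4.800) / 79.90 = 67.17/79.90 = 0.8406 mg/L.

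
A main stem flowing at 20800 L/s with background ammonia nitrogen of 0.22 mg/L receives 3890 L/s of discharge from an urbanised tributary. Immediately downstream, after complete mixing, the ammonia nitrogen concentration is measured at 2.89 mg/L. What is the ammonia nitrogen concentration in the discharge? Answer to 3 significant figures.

Mass balance: 20800·0.2200 + 3890·Cₑ = 24690·2.890
→ Cₑ = (24690·2.890 − 20800·0.2200) / 3890 = 17.17 mg/L.

17.2 mg/L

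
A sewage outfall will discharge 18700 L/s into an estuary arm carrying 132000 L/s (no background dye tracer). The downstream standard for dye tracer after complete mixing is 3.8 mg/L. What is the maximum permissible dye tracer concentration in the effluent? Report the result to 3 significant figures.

30.6 mg/L

At the limit, (Qr·Cr + Qe·Cₑ)/(Qr + Qe) = 3.8:
Cₑ = (150700·3.8 − 132000·0) / 18700 = 30.62 mg/L.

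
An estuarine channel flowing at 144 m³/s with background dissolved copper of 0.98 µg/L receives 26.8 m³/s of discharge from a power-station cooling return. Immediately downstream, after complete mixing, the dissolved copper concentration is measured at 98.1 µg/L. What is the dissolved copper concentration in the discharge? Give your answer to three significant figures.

Mass balance: 144.0·0.9800 + 26.80·Cₑ = 170.8·98.10
→ Cₑ = (170.8·98.10 − 144.0·0.9800) / 26.80 = 619.9 µg/L.

620 µg/L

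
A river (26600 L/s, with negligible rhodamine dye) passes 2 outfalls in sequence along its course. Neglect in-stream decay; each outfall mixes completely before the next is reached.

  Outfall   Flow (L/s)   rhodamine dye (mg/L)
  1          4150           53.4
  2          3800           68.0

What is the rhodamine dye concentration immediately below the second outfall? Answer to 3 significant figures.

13.9 mg/L

Below outfall 1: Q → 30750 L/s, C = (26600·0 + 4150·53.40)/30750 = 7.207 mg/L.
Below outfall 2: Q → 34550 L/s, C = (30750·7.207 + 3800·68.00)/34550 = 13.89 mg/L.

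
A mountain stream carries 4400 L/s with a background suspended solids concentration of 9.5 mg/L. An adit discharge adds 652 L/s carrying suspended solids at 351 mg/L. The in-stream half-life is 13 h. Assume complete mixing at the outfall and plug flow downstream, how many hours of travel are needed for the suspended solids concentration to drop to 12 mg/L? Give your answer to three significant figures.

28.1 h

Mixed concentration C = ΣQC/ΣQ = (4400·9.500 + 652.0·351.0) / 5052 = 270700/5052 = 53.57 mg/L.
Half-life 13 h → k = ln 2 / 13 = 0.05332 h⁻¹ = 1.280 d⁻¹.
53.57·exp(−k·t) = 12 → t = ln(53.57/12)/k = 101000 s = 28.06 h.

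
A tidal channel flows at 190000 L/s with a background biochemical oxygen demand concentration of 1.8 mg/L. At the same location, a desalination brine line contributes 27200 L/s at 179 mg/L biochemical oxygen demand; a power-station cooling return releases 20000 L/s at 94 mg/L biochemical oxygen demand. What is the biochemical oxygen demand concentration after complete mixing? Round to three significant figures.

29.9 mg/L

Mixed concentration C = ΣQC/ΣQ = (190000·1.800 + 27200·179.0 + 20000·94.00) / 237200 = 7091000/237200 = 29.89 mg/L.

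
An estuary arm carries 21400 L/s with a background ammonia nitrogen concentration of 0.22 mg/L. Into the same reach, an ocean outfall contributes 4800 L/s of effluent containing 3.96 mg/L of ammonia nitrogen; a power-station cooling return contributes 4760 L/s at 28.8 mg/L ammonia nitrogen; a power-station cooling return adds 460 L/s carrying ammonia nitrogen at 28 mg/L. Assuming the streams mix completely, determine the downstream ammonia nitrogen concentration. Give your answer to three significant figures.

5.53 mg/L

Conservation of mass: C = (21400·0.2200 + 4800·3.960 + 4760·28.80 + 460.0·28.00) / 31420 = 173700/31420 = 5.528 mg/L.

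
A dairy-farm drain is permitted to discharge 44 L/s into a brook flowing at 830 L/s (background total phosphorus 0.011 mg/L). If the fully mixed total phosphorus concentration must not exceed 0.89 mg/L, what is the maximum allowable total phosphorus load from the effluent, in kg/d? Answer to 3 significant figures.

Mass balance at the limit: 830.0·0.01100 + 44.00·Cₑ = 874.0·0.89 → Cₑ = 17.47 mg/L.
44.00 L/s = 0.04400 m³/s. Load = 0.04400 m³/s × 17.47 g/m³ × 86 400 s/d = 66.42 kg/d.

66.4 kg/d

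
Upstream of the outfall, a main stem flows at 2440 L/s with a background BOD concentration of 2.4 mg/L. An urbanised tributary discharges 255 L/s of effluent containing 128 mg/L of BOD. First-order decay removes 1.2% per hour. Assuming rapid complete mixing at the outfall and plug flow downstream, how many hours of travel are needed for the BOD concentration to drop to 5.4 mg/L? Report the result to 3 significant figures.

80.6 h

Flow-weighted average: C = (2440·2.400 + 255.0·128.0) / 2695 = 38500/2695 = 14.28 mg/L.
1.2%/h lost → k = −ln(1 − 0.012) = 0.01207 h⁻¹.
14.28·exp(−k·t) = 5.4 → t = ln(14.28/5.4)/k = 290100 s = 80.58 h.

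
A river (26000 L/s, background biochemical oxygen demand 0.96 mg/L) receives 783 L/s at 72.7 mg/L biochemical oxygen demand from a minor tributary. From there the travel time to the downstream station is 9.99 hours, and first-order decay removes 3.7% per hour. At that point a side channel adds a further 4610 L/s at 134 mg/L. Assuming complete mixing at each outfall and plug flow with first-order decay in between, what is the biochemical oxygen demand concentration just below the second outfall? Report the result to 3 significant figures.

21.5 mg/L

Flow-weighted average: C = (26000·0.9600 + 783.0·72.70) / 26780 = 81880/26780 = 3.057 mg/L; combined flow 26780 L/s.
3.7%/h lost → k = −ln(1 − 0.037) = 0.03770 h⁻¹.
Applying C = C₀e^(−kt): 3.057 × 0.6862 = 2.098 mg/L.
At the second outfall, C = (26780·2.098 + 4610·134.0) / (26780 + 4610) = 21.47 mg/L.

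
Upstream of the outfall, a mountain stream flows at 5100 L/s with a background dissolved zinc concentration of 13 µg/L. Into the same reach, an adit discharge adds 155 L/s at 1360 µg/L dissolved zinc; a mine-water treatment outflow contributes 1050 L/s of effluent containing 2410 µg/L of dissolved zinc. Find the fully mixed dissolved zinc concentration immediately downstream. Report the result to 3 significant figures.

445 µg/L

Flow-weighted average: C = (5100·13.00 + 155.0·1360 + 1050·2410) / 6305 = 2808000/6305 = 445.3 µg/L.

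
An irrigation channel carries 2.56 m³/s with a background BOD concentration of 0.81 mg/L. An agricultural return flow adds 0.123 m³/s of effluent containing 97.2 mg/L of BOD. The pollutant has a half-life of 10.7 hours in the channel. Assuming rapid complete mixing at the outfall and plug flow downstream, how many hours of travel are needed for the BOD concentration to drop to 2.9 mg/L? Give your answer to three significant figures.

9.10 h

Conservation of mass: C = (2.560·0.8100 + 0.1230·97.20) / 2.683 = 14.03/2.683 = 5.229 mg/L.
Half-life 10.7 h → k = ln 2 / 10.7 = 0.06478 h⁻¹ = 1.555 d⁻¹.
5.229·exp(−k·t) = 2.9 → t = ln(5.229/2.9)/k = 32760 s = 9.100 h.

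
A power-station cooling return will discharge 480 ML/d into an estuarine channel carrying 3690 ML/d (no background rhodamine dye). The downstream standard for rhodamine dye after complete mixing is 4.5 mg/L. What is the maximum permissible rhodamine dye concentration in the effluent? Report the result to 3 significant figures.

39.1 mg/L

At the limit, (Qr·Cr + Qe·Cₑ)/(Qr + Qe) = 4.5:
Cₑ = (4170·4.5 − 3690·0) / 480.0 = 39.09 mg/L.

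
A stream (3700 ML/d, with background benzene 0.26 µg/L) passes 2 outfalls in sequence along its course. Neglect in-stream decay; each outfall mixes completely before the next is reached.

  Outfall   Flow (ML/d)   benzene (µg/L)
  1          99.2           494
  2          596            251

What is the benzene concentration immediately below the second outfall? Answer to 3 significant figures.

45.4 µg/L

After outfall 1: Q = 3700 + 99.20 = 3799 ML/d; C = (3700·0.2600 + 99.20·494.0)/3799 = 13.15 µg/L.
After outfall 2: Q = 3799 + 596.0 = 4395 ML/d; C = (3799·13.15 + 596.0·251.0)/4395 = 45.40 µg/L.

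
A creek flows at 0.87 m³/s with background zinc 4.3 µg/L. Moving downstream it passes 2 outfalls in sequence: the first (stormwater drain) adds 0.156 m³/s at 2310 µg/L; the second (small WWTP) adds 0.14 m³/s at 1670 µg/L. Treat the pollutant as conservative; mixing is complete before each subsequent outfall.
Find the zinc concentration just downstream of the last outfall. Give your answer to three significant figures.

513 µg/L

Below outfall 1: Q → 1.026 m³/s, C = (0.8700·4.300 + 0.1560·2310)/1.026 = 354.9 µg/L.
Below outfall 2: Q → 1.166 m³/s, C = (1.026·354.9 + 0.1400·1670)/1.166 = 512.8 µg/L.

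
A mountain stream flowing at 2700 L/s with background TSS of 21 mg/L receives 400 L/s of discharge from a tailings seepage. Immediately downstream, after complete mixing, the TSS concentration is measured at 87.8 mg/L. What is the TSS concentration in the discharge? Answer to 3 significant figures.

Mass balance: 2700·21.00 + 400.0·Cₑ = 3100·87.80
→ Cₑ = (3100·87.80 − 2700·21.00) / 400.0 = 538.7 mg/L.

539 mg/L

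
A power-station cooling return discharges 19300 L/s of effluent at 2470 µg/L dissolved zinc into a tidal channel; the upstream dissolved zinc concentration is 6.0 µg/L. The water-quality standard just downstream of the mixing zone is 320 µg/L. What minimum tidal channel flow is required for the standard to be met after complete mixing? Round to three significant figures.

Set C_mix = 320: (Q·6.000 + 19300·2470) / (Q + 19300) = 320
→ Q = 19300·(2470 − 320)/(320 − 6.000) = 132100 L/s.

132000 L/s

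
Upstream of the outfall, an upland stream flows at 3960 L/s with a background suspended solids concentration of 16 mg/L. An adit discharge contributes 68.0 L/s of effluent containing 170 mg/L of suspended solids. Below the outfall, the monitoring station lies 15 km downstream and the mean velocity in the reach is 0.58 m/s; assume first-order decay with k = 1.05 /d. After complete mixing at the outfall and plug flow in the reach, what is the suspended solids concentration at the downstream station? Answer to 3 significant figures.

Mass balance: C = (3960·16.00 + 68.00·170.0) / 4028 = 74920/4028 = 18.60 mg/L.
Travel time t = 15·1000 / 0.58 = 25860 s = 7.184 h.
Applying C = C₀e^(−kt): 18.60 × 0.7303 = 13.58 mg/L.

13.6 mg/L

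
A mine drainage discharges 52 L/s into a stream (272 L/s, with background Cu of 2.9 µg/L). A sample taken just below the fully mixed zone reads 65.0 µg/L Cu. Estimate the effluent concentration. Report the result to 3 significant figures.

Mass balance: 272.0·2.900 + 52.00·Cₑ = 324.0·65.00
→ Cₑ = (324.0·65.00 − 272.0·2.900) / 52.00 = 389.8 µg/L.

390 µg/L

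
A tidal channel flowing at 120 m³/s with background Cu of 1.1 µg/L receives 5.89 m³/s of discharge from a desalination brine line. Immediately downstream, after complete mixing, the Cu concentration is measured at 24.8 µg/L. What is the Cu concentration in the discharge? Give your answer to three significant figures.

Mass balance: 120.0·1.100 + 5.890·Cₑ = 125.9·24.80
→ Cₑ = (125.9·24.80 − 120.0·1.100) / 5.890 = 507.7 µg/L.

508 µg/L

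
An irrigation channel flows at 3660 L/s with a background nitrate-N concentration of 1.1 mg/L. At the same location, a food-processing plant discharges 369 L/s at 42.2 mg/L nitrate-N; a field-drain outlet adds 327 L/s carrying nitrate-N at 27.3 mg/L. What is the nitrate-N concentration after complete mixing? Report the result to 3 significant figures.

Mass balance: C = (3660·1.100 + 369.0·42.20 + 327.0·27.30) / 4356 = 28520/4356 = 6.548 mg/L.

6.55 mg/L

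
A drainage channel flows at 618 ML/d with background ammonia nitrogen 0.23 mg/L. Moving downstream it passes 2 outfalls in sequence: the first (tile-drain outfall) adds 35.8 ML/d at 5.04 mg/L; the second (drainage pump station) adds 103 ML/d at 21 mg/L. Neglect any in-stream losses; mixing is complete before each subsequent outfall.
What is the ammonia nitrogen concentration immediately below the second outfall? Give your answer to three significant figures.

Outfall 1: combined Q = 653.8 ML/d; C = (618.0·0.2300 + 35.80·5.040)/653.8 = 0.4934 mg/L.
Outfall 2: combined Q = 756.8 ML/d; C = (653.8·0.4934 + 103.0·21.00)/756.8 = 3.284 mg/L.

3.28 mg/L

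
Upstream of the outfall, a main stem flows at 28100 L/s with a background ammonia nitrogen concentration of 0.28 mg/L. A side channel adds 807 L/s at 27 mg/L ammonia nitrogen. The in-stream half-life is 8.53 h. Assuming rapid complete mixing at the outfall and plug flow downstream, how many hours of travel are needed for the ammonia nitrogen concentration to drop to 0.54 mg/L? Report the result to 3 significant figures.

After mixing, C = (28100·0.2800 + 807.0·27.00) / 28910 = 29660/28910 = 1.026 mg/L.
Half-life 8.53 h → k = ln 2 / 8.53 = 0.08126 h⁻¹ = 1.950 d⁻¹.
1.026·exp(−k·t) = 0.54 → t = ln(1.026/0.54)/k = 28430 s = 7.898 h.

7.90 h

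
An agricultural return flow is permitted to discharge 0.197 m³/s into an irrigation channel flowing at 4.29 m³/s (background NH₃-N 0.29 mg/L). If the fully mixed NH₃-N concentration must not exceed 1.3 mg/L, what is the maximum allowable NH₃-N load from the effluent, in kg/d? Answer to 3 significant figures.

396 kg/d

Mass balance at the limit: 4.290·0.2900 + 0.1970·Cₑ = 4.487·1.3 → Cₑ = 23.29 mg/L.
Load = 0.1970 m³/s × 23.29 g/m³ × 86 400 s/d = 396.5 kg/d.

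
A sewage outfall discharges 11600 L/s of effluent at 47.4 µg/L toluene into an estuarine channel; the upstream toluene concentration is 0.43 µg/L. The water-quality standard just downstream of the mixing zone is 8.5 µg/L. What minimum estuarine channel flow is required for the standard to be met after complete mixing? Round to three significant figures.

55900 L/s

Set C_mix = 8.5: (Q·0.4300 + 11600·47.40) / (Q + 11600) = 8.5
→ Q = 11600·(47.40 − 8.5)/(8.5 − 0.4300) = 55920 L/s.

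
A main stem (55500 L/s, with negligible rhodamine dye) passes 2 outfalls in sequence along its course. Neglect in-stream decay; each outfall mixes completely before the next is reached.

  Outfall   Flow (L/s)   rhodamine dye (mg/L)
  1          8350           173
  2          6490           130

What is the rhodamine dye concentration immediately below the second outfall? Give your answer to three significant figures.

32.5 mg/L

After outfall 1: Q = 55500 + 8350 = 63850 L/s; C = (55500·0 + 8350·173.0)/63850 = 22.62 mg/L.
After outfall 2: Q = 63850 + 6490 = 70340 L/s; C = (63850·22.62 + 6490·130.0)/70340 = 32.53 mg/L.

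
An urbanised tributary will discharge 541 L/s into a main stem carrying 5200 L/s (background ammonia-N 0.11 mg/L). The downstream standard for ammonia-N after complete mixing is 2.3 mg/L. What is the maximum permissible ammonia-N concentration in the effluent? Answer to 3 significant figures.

At the limit, (Qr·Cr + Qe·Cₑ)/(Qr + Qe) = 2.3:
Cₑ = (5741·2.3 − 5200·0.1100) / 541.0 = 23.35 mg/L.

23.3 mg/L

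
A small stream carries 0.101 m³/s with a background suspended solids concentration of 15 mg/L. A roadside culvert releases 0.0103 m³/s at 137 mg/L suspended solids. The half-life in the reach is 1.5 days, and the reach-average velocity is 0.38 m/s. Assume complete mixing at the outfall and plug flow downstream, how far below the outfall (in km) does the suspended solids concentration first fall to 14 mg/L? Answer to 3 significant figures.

44.8 km

Conservation of mass: C = (0.1010·15.00 + 0.01030·137.0) / 0.1113 = 2.926/0.1113 = 26.29 mg/L.
Half-life 1.5 d → k = ln 2 / 1.5 = 0.4621 d⁻¹.
Set 26.29·exp(−k·t) = 14 → t = ln(26.29/14)/k = 117800 s = 32.73 h.
Distance = v·t = 0.38·117800 = 44770 m = 44.77 km.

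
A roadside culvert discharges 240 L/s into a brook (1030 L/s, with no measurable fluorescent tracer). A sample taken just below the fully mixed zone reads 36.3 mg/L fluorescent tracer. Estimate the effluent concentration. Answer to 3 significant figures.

192 mg/L

Mass balance: 1030·0 + 240.0·Cₑ = 1270·36.30
→ Cₑ = (1270·36.30 − 1030·0) / 240.0 = 192.1 mg/L.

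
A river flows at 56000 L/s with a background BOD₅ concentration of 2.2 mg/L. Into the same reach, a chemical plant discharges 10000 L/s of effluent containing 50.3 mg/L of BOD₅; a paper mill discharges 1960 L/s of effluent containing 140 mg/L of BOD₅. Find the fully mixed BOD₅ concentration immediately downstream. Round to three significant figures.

Flow-weighted average: C = (56000·2.200 + 10000·50.30 + 1960·140.0) / 67960 = 900600/67960 = 13.25 mg/L.

13.3 mg/L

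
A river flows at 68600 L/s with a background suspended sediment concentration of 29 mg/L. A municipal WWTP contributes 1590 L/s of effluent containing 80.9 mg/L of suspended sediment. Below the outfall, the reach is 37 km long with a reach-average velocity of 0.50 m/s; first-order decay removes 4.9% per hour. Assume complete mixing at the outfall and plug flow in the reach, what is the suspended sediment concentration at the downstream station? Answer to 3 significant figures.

10.7 mg/L

Mass balance: C = (68600·29.00 + 1590·80.90) / 70190 = 2118000/70190 = 30.18 mg/L.
Travel time t = 37·1000 / 0.50 = 74000 s = 20.56 h.
4.9%/h lost → k = −ln(1 − 0.049) = 0.05024 h⁻¹.
Decay over the reach: 30.18·exp(−kt) = 30.18·0.3560 = 10.74 mg/L.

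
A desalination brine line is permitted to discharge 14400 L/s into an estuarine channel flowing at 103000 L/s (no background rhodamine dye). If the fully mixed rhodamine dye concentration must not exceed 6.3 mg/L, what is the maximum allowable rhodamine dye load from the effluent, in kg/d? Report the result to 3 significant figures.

Mass balance at the limit: 103000·0 + 14400·Cₑ = 117400·6.3 → Cₑ = 51.36 mg/L.
14400 L/s = 14.40 m³/s. Load = 14.40 m³/s × 51.36 g/m³ × 86 400 s/d = 63900 kg/d.

63900 kg/d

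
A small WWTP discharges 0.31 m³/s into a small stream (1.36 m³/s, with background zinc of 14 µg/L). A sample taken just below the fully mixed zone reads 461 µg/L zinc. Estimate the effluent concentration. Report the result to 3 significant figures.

2420 µg/L

Mass balance: 1.360·14.00 + 0.3100·Cₑ = 1.670·461.0
→ Cₑ = (1.670·461.0 − 1.360·14.00) / 0.3100 = 2422 µg/L.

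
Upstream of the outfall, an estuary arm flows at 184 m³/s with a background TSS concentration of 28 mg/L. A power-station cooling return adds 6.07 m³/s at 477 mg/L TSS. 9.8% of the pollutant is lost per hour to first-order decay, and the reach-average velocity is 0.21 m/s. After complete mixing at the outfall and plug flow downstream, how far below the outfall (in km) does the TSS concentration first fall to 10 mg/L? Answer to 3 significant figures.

10.6 km

Mass balance: C = (184.0·28.00 + 6.070·477.0) / 190.1 = 8047/190.1 = 42.34 mg/L.
9.8%/h lost → k = −ln(1 − 0.098) = 0.1031 h⁻¹.
Set 42.34·exp(−k·t) = 10 → t = ln(42.34/10)/k = 50370 s = 13.99 h.
Distance = v·t = 0.21·50370 = 10580 m = 10.58 km.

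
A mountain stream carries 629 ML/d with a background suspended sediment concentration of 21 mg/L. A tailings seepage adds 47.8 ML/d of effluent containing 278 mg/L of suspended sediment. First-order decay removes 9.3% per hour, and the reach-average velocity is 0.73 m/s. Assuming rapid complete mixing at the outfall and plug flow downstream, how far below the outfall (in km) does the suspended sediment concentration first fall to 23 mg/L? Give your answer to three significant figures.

Conservation of mass: C = (629.0·21.00 + 47.80·278.0) / 676.8 = 26500/676.8 = 39.15 mg/L.
9.3%/h lost → k = −ln(1 − 0.093) = 0.09761 h⁻¹.
Set 39.15·exp(−k·t) = 23 → t = ln(39.15/23)/k = 19620 s = 5.449 h.
Distance = v·t = 0.73·19620 = 14320 m = 14.32 km.

14.3 km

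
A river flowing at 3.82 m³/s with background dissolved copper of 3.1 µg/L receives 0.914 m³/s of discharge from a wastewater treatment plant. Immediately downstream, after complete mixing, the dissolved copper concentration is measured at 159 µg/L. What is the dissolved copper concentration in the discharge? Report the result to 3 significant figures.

Mass balance: 3.820·3.100 + 0.9140·Cₑ = 4.734·159.0
→ Cₑ = (4.734·159.0 − 3.820·3.100) / 0.9140 = 810.6 µg/L.

811 µg/L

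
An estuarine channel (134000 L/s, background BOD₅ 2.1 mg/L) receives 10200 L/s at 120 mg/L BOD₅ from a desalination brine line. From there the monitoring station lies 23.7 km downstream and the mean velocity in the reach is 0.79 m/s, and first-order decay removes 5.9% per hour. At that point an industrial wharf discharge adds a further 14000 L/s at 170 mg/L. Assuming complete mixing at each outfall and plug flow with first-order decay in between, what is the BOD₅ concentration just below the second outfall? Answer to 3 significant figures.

20.8 mg/L

Conservation of mass: C = (134000·2.100 + 10200·120.0) / 144200 = 1505000/144200 = 10.44 mg/L; combined flow 144200 L/s.
Travel time t = 23.7·1000 / 0.79 = 30000 s = 8.333 h.
5.9%/h lost → k = −ln(1 − 0.059) = 0.06081 h⁻¹.
First-order decay: C = 10.44·exp(−k·t) = 10.44·0.6024 = 6.289 mg/L.
At the second outfall, C = (144200·6.289 + 14000·170.0) / (144200 + 14000) = 20.78 mg/L.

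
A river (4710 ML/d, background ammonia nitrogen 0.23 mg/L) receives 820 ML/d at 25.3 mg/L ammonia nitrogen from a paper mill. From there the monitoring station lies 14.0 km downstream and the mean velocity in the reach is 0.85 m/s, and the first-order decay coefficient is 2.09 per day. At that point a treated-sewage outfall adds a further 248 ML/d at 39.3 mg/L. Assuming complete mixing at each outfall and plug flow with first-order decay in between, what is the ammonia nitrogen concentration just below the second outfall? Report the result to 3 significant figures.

Conservation of mass: C = (4710·0.2300 + 820.0·25.30) / 5530 = 21830/5530 = 3.947 mg/L; combined flow 5530 ML/d.
Travel time t = 14.0·1000 / 0.85 = 16470 s = 4.575 h.
After decay, C = 3.947 × e^(−kt) = 3.947 × 0.6714 = 2.650 mg/L.
At the second outfall, C = (5530·2.650 + 248.0·39.30) / (5530 + 248.0) = 4.223 mg/L.

4.22 mg/L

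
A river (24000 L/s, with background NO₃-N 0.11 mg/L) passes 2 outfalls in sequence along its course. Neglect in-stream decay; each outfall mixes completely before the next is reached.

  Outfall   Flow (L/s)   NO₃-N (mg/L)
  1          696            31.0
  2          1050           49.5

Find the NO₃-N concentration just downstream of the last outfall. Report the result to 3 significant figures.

2.96 mg/L

Below outfall 1: Q → 24700 L/s, C = (24000·0.1100 + 696.0·31.00)/24700 = 0.9806 mg/L.
Below outfall 2: Q → 25750 L/s, C = (24700·0.9806 + 1050·49.50)/25750 = 2.959 mg/L.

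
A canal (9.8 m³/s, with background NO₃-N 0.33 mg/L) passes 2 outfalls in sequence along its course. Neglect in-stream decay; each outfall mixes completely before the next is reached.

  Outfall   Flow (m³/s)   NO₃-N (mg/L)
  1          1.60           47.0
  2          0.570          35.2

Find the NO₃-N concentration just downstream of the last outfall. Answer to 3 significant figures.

8.23 mg/L

After outfall 1: Q = 9.800 + 1.600 = 11.40 m³/s; C = (9.800·0.3300 + 1.600·47.00)/11.40 = 6.880 mg/L.
After outfall 2: Q = 11.40 + 0.5700 = 11.97 m³/s; C = (11.40·6.880 + 0.5700·35.20)/11.97 = 8.229 mg/L.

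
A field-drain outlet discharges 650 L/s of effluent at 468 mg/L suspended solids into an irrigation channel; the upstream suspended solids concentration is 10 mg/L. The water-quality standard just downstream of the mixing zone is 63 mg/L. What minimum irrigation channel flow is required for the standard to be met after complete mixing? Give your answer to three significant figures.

Set C_mix = 63: (Q·10.00 + 650.0·468.0) / (Q + 650.0) = 63
→ Q = 650.0·(468.0 − 63)/(63 − 10.00) = 4967 L/s.

4970 L/s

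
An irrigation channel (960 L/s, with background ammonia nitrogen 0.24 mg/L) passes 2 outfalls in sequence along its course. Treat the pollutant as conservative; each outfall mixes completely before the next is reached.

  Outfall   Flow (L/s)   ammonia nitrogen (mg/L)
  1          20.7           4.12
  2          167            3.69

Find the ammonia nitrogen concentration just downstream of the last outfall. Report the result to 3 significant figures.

0.812 mg/L

Below outfall 1: Q → 980.7 L/s, C = (960.0·0.2400 + 20.70·4.120)/980.7 = 0.3219 mg/L.
Below outfall 2: Q → 1148 L/s, C = (980.7·0.3219 + 167.0·3.690)/1148 = 0.8120 mg/L.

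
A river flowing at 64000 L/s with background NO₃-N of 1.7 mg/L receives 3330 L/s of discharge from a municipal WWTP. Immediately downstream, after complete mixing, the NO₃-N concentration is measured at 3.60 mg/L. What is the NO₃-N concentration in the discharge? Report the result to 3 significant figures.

40.1 mg/L

Mass balance: 64000·1.700 + 3330·Cₑ = 67330·3.600
→ Cₑ = (67330·3.600 − 64000·1.700) / 3330 = 40.12 mg/L.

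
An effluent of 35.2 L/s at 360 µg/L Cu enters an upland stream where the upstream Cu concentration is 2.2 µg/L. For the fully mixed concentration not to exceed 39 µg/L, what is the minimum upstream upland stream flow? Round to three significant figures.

307 L/s

Set C_mix = 39: (Q·2.200 + 35.20·360.0) / (Q + 35.20) = 39
→ Q = 35.20·(360.0 − 39)/(39 − 2.200) = 307.0 L/s.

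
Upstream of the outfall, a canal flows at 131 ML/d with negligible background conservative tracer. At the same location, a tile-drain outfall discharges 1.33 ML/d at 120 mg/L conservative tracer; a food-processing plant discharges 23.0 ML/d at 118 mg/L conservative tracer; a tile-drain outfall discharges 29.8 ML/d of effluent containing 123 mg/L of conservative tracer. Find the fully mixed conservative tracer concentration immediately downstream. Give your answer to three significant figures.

35.3 mg/L

After mixing, C = (131.0·0 + 1.330·120.0 + 23.00·118.0 + 29.80·123.0) / 185.1 = 6539/185.1 = 35.32 mg/L.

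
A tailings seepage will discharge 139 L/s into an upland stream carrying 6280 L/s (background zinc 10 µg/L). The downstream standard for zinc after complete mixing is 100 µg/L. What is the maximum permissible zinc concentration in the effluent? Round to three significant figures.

4170 µg/L

At the limit, (Qr·Cr + Qe·Cₑ)/(Qr + Qe) = 100:
Cₑ = (6419·100 − 6280·10.00) / 139.0 = 4166 µg/L.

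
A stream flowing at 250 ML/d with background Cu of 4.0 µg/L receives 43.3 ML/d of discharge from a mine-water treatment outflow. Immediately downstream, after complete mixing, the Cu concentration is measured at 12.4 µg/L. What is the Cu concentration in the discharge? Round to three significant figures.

60.9 µg/L

Mass balance: 250.0·4.000 + 43.30·Cₑ = 293.3·12.40
→ Cₑ = (293.3·12.40 − 250.0·4.000) / 43.30 = 60.90 µg/L.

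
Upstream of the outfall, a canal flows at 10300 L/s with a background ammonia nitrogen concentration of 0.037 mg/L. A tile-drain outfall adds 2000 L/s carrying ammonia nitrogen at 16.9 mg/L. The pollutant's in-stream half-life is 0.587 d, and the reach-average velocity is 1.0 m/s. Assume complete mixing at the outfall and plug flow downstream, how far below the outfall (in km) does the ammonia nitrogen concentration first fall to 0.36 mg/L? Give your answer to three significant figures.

150 km

Mixed concentration C = ΣQC/ΣQ = (10300·0.03700 + 2000·16.90) / 12300 = 34180/12300 = 2.779 mg/L.
Half-life 0.587 d → k = ln 2 / 0.587 = 1.181 d⁻¹.
Set 2.779·exp(−k·t) = 0.36 → t = ln(2.779/0.36)/k = 149500 s = 41.54 h.
Distance = v·t = 1.0·149500 = 149500 m = 149.5 km.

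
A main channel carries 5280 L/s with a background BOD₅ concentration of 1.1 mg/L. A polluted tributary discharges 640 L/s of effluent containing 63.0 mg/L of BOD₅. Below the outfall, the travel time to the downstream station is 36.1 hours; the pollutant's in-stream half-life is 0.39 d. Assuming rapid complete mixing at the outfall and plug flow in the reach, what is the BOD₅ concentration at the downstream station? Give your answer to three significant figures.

Mass balance: C = (5280·1.100 + 640.0·63.00) / 5920 = 46130/5920 = 7.792 mg/L.
Half-life 0.39 d → k = ln 2 / 0.39 = 1.777 d⁻¹.
First-order decay: C = 7.792·exp(−k·t) = 7.792·0.06902 = 0.5378 mg/L.

0.538 mg/L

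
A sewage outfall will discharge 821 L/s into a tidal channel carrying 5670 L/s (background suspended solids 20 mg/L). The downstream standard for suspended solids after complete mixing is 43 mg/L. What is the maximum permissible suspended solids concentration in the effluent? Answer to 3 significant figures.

At the limit, (Qr·Cr + Qe·Cₑ)/(Qr + Qe) = 43:
Cₑ = (6491·43 − 5670·20.00) / 821.0 = 201.8 mg/L.

202 mg/L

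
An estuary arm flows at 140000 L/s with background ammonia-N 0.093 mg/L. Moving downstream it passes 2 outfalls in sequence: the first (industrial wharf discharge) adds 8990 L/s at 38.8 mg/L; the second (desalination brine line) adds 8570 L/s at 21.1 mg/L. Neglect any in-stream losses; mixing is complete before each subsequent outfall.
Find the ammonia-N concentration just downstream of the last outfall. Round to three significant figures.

After outfall 1: Q = 140000 + 8990 = 149000 L/s; C = (140000·0.09300 + 8990·38.80)/149000 = 2.429 mg/L.
After outfall 2: Q = 149000 + 8570 = 157600 L/s; C = (149000·2.429 + 8570·21.10)/157600 = 3.444 mg/L.

3.44 mg/L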